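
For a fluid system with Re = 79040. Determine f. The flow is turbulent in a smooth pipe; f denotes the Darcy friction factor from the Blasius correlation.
Formula: f = \frac{0.316}{Re^{0.25}}
f = 0.316/79040^0.25 = 0.01885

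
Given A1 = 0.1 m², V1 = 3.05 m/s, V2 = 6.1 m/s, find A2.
Formula: V_2 = \frac{A_1 V_1}{A_2}
Substituting knowns: 6.1 = 0.1·3.05/A2
Solving for A2: A2 = 0.1·3.05/6.1 = 0.05 m²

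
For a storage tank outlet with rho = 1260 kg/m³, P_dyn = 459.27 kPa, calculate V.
Formula: P_{dyn} = \frac{1}{2} \rho V^2
Substituting knowns: 459.27 = 0.5·1260·V²/1000
Solving for V: V = √(2·(459.27·1000)/1260) = 27 m/s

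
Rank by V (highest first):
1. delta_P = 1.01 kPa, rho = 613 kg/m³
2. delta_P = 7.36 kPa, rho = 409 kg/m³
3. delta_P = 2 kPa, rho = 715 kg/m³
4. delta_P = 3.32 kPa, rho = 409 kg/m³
Case 1: V = 1.815 m/s
Case 2: V = 5.999 m/s
Case 3: V = 2.365 m/s
Case 4: V = 4.029 m/s
Ranking (highest first): 2, 4, 3, 1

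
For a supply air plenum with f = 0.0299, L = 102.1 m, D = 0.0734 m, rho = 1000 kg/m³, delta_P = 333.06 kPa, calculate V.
Formula: \Delta P = f \frac{L}{D} \frac{\rho V^2}{2}
Substituting knowns: 333.06 = 0.0299·(102.1/0.0734)·0.5·1000·V²/1000
Solving for V: V = √((333.06·1000)/(0.0299·(102.1/0.0734)·0.5·1000)) = 4.002 m/s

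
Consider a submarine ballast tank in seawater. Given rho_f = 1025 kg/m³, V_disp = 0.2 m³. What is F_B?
Formula: F_B = \rho_f g V_{disp}
F_B = 1025·9.81·0.2 = 2011 N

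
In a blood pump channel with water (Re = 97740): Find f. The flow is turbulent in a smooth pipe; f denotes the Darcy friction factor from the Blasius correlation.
Formula: f = \frac{0.316}{Re^{0.25}}
f = 0.316/97740^0.25 = 0.01787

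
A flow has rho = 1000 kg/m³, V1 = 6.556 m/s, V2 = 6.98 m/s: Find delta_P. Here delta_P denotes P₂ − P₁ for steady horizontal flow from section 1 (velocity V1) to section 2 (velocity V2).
Formula: \Delta P = \frac{1}{2} \rho (V_1^2 - V_2^2)
delta_P = 0.5·1000·(6.556² − 6.98²)/1000 = -2.87 kPa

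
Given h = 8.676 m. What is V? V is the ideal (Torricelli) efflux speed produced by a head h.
Formula: V = \sqrt{2 g h}
V = √(2·9.81·8.676) = 13.05 m/s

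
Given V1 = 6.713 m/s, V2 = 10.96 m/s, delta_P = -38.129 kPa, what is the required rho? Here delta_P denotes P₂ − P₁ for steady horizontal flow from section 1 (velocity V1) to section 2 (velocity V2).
Formula: \Delta P = \frac{1}{2} \rho (V_1^2 - V_2^2)
Substituting knowns: -38.129 = 0.5·rho·(6.713² − 10.96²)/1000
Solving for rho: rho = 2·(-38.129·1000)/(6.713² − 10.96²) = 1016 kg/m³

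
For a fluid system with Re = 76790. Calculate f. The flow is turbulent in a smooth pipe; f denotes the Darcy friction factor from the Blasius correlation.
Formula: f = \frac{0.316}{Re^{0.25}}
f = 0.316/76790^0.25 = 0.01898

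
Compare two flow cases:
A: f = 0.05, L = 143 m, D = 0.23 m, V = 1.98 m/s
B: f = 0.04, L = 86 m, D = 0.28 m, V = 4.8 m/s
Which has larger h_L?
h_L(A) = 6.212 m, h_L(B) = 14.43 m. Answer: B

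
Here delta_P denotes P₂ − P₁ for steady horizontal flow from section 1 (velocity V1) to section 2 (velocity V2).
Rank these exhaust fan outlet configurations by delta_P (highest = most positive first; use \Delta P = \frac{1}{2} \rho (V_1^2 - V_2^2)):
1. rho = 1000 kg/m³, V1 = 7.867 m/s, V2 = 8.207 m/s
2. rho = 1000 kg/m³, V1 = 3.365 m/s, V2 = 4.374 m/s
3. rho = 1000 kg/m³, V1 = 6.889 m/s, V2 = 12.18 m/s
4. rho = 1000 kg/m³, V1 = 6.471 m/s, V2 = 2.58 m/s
Case 1: delta_P = -2.733 kPa
Case 2: delta_P = -3.904 kPa
Case 3: delta_P = -50.45 kPa
Case 4: delta_P = 17.61 kPa
Ranking (highest first): 4, 1, 2, 3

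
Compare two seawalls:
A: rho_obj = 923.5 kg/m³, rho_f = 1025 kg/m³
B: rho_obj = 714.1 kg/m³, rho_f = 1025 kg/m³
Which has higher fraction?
fraction(A) = 0.901, fraction(B) = 0.6967. Answer: A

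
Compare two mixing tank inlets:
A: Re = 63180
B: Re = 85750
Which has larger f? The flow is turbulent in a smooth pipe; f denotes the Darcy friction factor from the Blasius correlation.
f(A) = 0.01993, f(B) = 0.01847. Answer: A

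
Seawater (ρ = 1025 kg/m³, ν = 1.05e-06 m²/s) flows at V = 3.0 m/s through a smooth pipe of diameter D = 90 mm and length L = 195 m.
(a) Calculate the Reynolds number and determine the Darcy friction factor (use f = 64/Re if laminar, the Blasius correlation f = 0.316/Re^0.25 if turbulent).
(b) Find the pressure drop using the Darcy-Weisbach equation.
(a) Re = V·D/ν = 3.0·0.09/1.05e-06 = 257140 → turbulent (Re > 4000); f = 0.316/Re^0.25 = 0.316/257140^0.25 = 0.014033 (Blasius is strictly valid for Re ≲ 1e5; used here as the smooth-pipe estimate the problem specifies)
(b) Darcy-Weisbach: ΔP = f·(L/D)·½ρV²/1000 = 0.014033·(195/0.090)·½·1025·3.0²/1000 = 140.2 kPa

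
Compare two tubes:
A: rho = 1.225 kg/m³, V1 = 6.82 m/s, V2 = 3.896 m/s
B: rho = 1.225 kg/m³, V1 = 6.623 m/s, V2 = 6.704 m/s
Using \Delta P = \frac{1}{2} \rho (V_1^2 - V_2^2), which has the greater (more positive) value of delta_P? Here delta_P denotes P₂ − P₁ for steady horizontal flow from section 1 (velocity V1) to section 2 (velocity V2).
delta_P(A) = 0.01919 kPa, delta_P(B) = -0.0006612 kPa. Answer: A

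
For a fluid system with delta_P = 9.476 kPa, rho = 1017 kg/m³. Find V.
Formula: V = \sqrt{\frac{2 \Delta P}{\rho}}
V = √(2·(9.476·1000)/1017) = 4.317 m/s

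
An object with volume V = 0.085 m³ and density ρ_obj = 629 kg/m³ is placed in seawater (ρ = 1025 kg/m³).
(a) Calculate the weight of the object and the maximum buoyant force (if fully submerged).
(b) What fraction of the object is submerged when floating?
(a) W=rho_obj*g*V=629*9.81*0.085=524.5 N; F_B(max)=rho*g*V=1025*9.81*0.085=854.7 N
(b) Floating fraction=rho_obj/rho=629/1025=0.614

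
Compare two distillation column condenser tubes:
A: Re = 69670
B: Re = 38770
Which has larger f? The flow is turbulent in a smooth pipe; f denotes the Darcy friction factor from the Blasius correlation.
f(A) = 0.01945, f(B) = 0.02252. Answer: B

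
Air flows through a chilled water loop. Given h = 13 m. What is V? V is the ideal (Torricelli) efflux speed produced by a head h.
Formula: V = \sqrt{2 g h}
V = √(2·9.81·13) = 15.97 m/s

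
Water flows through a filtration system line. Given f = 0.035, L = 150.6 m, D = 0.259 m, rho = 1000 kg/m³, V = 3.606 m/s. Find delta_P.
Formula: \Delta P = f \frac{L}{D} \frac{\rho V^2}{2}
delta_P = 0.035·(150.6/0.259)·0.5·1000·3.606²/1000 = 132.3 kPa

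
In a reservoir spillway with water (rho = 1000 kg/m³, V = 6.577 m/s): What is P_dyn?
Formula: P_{dyn} = \frac{1}{2} \rho V^2
P_dyn = 0.5·1000·6.577²/1000 = 21.63 kPa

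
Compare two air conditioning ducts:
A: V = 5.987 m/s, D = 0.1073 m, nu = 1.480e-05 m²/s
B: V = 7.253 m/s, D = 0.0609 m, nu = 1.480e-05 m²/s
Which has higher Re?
Re(A) = 43406, Re(B) = 29845. Answer: A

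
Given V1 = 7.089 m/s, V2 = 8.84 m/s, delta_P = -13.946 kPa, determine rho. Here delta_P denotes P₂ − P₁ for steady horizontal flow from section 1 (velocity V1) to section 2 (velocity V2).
Formula: \Delta P = \frac{1}{2} \rho (V_1^2 - V_2^2)
Substituting knowns: -13.946 = 0.5·rho·(7.089² − 8.84²)/1000
Solving for rho: rho = 2·(-13.946·1000)/(7.089² − 8.84²) = 1000 kg/m³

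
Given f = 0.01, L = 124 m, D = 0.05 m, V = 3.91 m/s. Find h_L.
Formula: h_L = f \frac{L}{D} \frac{V^2}{2g}
h_L = 0.01·(124/0.05)·3.91²/(2·9.81) = 19.32 m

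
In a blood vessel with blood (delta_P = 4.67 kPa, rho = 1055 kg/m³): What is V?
Formula: V = \sqrt{\frac{2 \Delta P}{\rho}}
V = √(2·(4.67·1000)/1055) = 2.975 m/s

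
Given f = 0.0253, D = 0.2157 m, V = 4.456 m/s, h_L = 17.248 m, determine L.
Formula: h_L = f \frac{L}{D} \frac{V^2}{2g}
Substituting knowns: 17.248 = 0.0253·(L/0.2157)·4.456²/(2·9.81)
Solving for L: L = 17.248·2·9.81·0.2157/(0.0253·4.456²) = 145.3 m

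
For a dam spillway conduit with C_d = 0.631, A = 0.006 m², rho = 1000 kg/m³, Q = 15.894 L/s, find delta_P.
Formula: Q = C_d A \sqrt{\frac{2 \Delta P}{\rho}}
Substituting knowns: 15.894 = 0.631·0.006·√(2·(delta_P·1000)/1000)·1000
Solving for delta_P: delta_P = ((15.894/1000)/(0.631·0.006))²·1000/2/1000 = 8.812 kPa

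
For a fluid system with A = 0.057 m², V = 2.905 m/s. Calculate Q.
Formula: Q = A V
Q = 0.057·2.905·1000 = 165.6 L/s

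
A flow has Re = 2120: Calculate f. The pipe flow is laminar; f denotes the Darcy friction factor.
Formula: f = \frac{64}{Re}
f = 64/2120 = 0.03019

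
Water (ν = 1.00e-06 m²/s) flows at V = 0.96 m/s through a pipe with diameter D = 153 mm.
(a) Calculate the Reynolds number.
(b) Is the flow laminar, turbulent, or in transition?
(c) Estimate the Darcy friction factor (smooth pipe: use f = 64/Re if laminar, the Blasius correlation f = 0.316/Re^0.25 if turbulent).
(a) Re = V·D/ν = 0.96·0.153/1.00e-06 = 146880
(b) Flow regime: turbulent (Re > 4000)
(c) Friction factor: f = 0.316/Re^0.25 = 0.316/146880^0.25 = 0.01614 (Blasius is strictly valid for Re ≲ 1e5; used here as the smooth-pipe estimate the problem specifies)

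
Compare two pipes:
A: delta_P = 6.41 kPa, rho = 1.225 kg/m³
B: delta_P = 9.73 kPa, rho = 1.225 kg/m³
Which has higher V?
V(A) = 102.3 m/s, V(B) = 126 m/s. Answer: B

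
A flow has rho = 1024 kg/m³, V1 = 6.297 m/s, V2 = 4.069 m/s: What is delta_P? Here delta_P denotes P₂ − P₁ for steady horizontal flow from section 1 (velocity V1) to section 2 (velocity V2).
Formula: \Delta P = \frac{1}{2} \rho (V_1^2 - V_2^2)
delta_P = 0.5·1024·(6.297² − 4.069²)/1000 = 11.82 kPa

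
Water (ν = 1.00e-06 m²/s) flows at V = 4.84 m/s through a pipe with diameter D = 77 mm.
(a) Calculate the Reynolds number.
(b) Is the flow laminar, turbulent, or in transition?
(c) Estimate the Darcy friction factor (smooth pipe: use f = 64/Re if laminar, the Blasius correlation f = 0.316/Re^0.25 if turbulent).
(a) Re = V·D/ν = 4.84·0.077/1.00e-06 = 372680
(b) Flow regime: turbulent (Re > 4000)
(c) Friction factor: f = 0.316/Re^0.25 = 0.316/372680^0.25 = 0.01279 (Blasius is strictly valid for Re ≲ 1e5; used here as the smooth-pipe estimate the problem specifies)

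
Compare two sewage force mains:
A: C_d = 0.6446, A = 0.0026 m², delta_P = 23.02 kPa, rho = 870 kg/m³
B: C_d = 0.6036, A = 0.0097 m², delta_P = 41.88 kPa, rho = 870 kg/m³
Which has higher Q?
Q(A) = 12.19 L/s, Q(B) = 57.45 L/s. Answer: B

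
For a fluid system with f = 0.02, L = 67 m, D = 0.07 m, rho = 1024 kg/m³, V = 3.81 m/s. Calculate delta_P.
Formula: \Delta P = f \frac{L}{D} \frac{\rho V^2}{2}
delta_P = 0.02·(67/0.07)·0.5·1024·3.81²/1000 = 142.3 kPa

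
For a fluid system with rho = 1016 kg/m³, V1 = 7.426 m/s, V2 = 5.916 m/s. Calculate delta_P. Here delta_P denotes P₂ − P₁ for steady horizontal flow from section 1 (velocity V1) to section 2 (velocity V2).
Formula: \Delta P = \frac{1}{2} \rho (V_1^2 - V_2^2)
delta_P = 0.5·1016·(7.426² − 5.916²)/1000 = 10.23 kPa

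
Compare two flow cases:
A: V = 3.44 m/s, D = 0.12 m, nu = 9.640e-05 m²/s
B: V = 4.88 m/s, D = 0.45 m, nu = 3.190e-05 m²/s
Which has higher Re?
Re(A) = 4282, Re(B) = 68840. Answer: B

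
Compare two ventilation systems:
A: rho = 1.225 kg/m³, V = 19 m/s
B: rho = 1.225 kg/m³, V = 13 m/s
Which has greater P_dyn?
P_dyn(A) = 0.2211 kPa, P_dyn(B) = 0.1035 kPa. Answer: A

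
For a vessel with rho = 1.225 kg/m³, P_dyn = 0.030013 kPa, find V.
Formula: P_{dyn} = \frac{1}{2} \rho V^2
Substituting knowns: 0.030013 = 0.5·1.225·V²/1000
Solving for V: V = √(2·(0.030013·1000)/1.225) = 7 m/s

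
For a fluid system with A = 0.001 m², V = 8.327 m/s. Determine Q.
Formula: Q = A V
Q = 0.001·8.327·1000 = 8.327 L/s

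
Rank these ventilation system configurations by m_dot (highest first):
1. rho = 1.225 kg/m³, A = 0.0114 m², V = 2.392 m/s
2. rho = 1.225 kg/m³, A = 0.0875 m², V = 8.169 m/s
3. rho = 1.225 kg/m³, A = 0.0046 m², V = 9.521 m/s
Case 1: m_dot = 0.0334 kg/s
Case 2: m_dot = 0.8756 kg/s
Case 3: m_dot = 0.05365 kg/s
Ranking (highest first): 2, 3, 1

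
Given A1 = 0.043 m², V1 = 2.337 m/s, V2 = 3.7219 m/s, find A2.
Formula: V_2 = \frac{A_1 V_1}{A_2}
Substituting knowns: 3.7219 = 0.043·2.337/A2
Solving for A2: A2 = 0.043·2.337/3.7219 = 0.027 m²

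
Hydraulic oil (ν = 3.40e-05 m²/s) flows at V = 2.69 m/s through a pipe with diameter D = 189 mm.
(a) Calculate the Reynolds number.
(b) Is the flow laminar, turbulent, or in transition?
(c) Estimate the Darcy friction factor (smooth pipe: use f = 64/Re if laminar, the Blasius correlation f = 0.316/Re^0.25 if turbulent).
(a) Re = V·D/ν = 2.69·0.189/3.40e-05 = 14953
(b) Flow regime: turbulent (Re > 4000)
(c) Friction factor: f = 0.316/Re^0.25 = 0.316/14953^0.25 = 0.02858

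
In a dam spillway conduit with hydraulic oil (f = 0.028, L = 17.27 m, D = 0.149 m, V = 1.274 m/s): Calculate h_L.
Formula: h_L = f \frac{L}{D} \frac{V^2}{2g}
h_L = 0.028·(17.27/0.149)·1.274²/(2·9.81) = 0.2685 m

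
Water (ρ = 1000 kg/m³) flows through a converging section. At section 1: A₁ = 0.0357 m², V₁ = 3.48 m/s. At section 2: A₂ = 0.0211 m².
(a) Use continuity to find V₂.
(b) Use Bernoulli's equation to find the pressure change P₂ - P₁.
(a) Continuity: A₁V₁=A₂V₂ -> V₂=A₁V₁/A₂=0.0357*3.48/0.0211=5.89 m/s
(b) Bernoulli: P₂-P₁=0.5*rho*(V₁^2-V₂^2)/1000=0.5*1000*(3.48^2-5.89^2)/1000=-11.29 kPa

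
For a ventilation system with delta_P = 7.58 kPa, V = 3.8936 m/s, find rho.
Formula: V = \sqrt{\frac{2 \Delta P}{\rho}}
Substituting knowns: 3.8936 = √(2·(7.58·1000)/rho)
Solving for rho: rho = 2·(7.58·1000)/3.8936² = 1000 kg/m³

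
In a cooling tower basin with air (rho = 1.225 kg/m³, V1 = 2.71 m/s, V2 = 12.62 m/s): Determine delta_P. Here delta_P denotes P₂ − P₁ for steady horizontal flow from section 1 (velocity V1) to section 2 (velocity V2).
Formula: \Delta P = \frac{1}{2} \rho (V_1^2 - V_2^2)
delta_P = 0.5·1.225·(2.71² − 12.62²)/1000 = -0.09305 kPa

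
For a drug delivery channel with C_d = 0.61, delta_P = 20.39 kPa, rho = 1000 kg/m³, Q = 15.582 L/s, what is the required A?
Formula: Q = C_d A \sqrt{\frac{2 \Delta P}{\rho}}
Substituting knowns: 15.582 = 0.61·A·√(2·(20.39·1000)/1000)·1000
Solving for A: A = (15.582/1000)/(0.61·√(2·(20.39·1000)/1000)) = 0.004 m²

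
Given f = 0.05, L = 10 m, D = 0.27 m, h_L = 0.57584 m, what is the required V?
Formula: h_L = f \frac{L}{D} \frac{V^2}{2g}
Substituting knowns: 0.57584 = 0.05·(10/0.27)·V²/(2·9.81)
Solving for V: V = √(0.57584·2·9.81/(0.05·(10/0.27))) = 2.47 m/s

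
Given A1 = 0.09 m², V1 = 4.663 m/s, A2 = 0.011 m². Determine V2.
Formula: V_2 = \frac{A_1 V_1}{A_2}
V2 = 0.09·4.663/0.011 = 38.15 m/s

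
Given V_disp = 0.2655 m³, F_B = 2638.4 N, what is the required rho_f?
Formula: F_B = \rho_f g V_{disp}
Substituting knowns: 2638.4 = rho_f·9.81·0.2655
Solving for rho_f: rho_f = 2638.4/(9.81·0.2655) = 1013 kg/m³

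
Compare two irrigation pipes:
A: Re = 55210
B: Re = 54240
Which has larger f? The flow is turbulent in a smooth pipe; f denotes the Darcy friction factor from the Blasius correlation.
f(A) = 0.02061, f(B) = 0.02071. Answer: B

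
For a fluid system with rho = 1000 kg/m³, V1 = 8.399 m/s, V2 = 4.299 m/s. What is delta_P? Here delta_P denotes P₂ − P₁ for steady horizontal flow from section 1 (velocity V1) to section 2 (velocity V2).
Formula: \Delta P = \frac{1}{2} \rho (V_1^2 - V_2^2)
delta_P = 0.5·1000·(8.399² − 4.299²)/1000 = 26.03 kPa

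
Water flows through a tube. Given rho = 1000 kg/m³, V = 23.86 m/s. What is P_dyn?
Formula: P_{dyn} = \frac{1}{2} \rho V^2
P_dyn = 0.5·1000·23.86²/1000 = 284.6 kPa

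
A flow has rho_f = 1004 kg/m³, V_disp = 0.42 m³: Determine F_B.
Formula: F_B = \rho_f g V_{disp}
F_B = 1004·9.81·0.42 = 4137 N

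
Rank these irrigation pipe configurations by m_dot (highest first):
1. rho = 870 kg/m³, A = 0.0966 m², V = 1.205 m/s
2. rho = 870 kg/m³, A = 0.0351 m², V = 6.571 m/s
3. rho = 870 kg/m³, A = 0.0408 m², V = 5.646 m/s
Case 1: m_dot = 101.3 kg/s
Case 2: m_dot = 200.7 kg/s
Case 3: m_dot = 200.4 kg/s
Ranking (highest first): 2, 3, 1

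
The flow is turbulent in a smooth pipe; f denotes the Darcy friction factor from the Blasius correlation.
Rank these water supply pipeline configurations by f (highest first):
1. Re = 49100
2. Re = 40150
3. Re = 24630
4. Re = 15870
Case 1: f = 0.02123
Case 2: f = 0.02232
Case 3: f = 0.02522
Case 4: f = 0.02815
Ranking (highest first): 4, 3, 2, 1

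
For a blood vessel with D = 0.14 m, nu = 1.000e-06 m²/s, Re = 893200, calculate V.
Formula: Re = \frac{V D}{\nu}
Substituting knowns: 893200 = V·0.14/1.000e-06
Solving for V: V = 893200·1.000e-06/0.14 = 6.38 m/s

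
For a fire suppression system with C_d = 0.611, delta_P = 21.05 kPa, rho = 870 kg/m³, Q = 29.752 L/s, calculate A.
Formula: Q = C_d A \sqrt{\frac{2 \Delta P}{\rho}}
Substituting knowns: 29.752 = 0.611·A·√(2·(21.05·1000)/870)·1000
Solving for A: A = (29.752/1000)/(0.611·√(2·(21.05·1000)/870)) = 0.007 m²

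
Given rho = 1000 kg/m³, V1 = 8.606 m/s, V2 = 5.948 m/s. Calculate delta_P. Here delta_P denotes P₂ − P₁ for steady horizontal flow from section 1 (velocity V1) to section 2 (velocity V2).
Formula: \Delta P = \frac{1}{2} \rho (V_1^2 - V_2^2)
delta_P = 0.5·1000·(8.606² − 5.948²)/1000 = 19.34 kPa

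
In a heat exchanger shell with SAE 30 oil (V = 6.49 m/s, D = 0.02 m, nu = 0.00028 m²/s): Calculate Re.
Formula: Re = \frac{V D}{\nu}
Re = 6.49·0.02/0.00028 = 463.6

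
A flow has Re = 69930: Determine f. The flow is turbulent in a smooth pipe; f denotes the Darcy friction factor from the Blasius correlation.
Formula: f = \frac{0.316}{Re^{0.25}}
f = 0.316/69930^0.25 = 0.01943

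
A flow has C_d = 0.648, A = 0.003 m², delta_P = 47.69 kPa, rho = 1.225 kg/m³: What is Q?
Formula: Q = C_d A \sqrt{\frac{2 \Delta P}{\rho}}
Q = 0.648·0.003·√(2·(47.69·1000)/1.225)·1000 = 542.4 L/s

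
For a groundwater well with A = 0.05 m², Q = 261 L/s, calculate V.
Formula: Q = A V
Substituting knowns: 261 = 0.05·V·1000
Solving for V: V = (261/1000)/0.05 = 5.22 m/s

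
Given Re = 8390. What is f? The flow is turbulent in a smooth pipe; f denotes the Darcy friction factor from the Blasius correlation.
Formula: f = \frac{0.316}{Re^{0.25}}
f = 0.316/8390^0.25 = 0.03302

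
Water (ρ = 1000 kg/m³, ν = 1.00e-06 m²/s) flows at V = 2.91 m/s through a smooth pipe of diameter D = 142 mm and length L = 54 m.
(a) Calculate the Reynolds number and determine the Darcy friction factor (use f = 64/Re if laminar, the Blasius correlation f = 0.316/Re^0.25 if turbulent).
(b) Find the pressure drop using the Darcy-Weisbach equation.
(a) Re = V·D/ν = 2.91·0.142/1.00e-06 = 413220 → turbulent (Re > 4000); f = 0.316/Re^0.25 = 0.316/413220^0.25 = 0.012464 (Blasius is strictly valid for Re ≲ 1e5; used here as the smooth-pipe estimate the problem specifies)
(b) Darcy-Weisbach: ΔP = f·(L/D)·½ρV²/1000 = 0.012464·(54/0.142)·½·1000·2.91²/1000 = 20.07 kPa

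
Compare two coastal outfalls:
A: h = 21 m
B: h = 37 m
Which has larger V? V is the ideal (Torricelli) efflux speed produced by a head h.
V(A) = 20.3 m/s, V(B) = 26.94 m/s. Answer: B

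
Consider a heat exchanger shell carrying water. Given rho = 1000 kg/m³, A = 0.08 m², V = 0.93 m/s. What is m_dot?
Formula: \dot{m} = \rho A V
m_dot = 1000·0.08·0.93 = 74.4 kg/s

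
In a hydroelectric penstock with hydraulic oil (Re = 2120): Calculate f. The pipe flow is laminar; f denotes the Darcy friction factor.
Formula: f = \frac{64}{Re}
f = 64/2120 = 0.03019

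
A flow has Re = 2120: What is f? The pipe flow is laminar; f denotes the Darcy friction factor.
Formula: f = \frac{64}{Re}
f = 64/2120 = 0.03019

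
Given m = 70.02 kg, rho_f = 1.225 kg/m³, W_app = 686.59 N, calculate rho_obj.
Formula: W_{app} = mg\left(1 - \frac{\rho_f}{\rho_{obj}}\right)
Substituting knowns: 686.59 = 70.02·9.81·(1 − 1.225/rho_obj)
Solving for rho_obj: rho_obj = 1.225/(1 − 686.59/(70.02·9.81)) = 2748 kg/m³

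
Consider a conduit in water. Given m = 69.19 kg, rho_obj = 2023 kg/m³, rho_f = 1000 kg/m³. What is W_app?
Formula: W_{app} = mg\left(1 - \frac{\rho_f}{\rho_{obj}}\right)
W_app = 69.19·9.81·(1 − 1000/2023) = 343.2 N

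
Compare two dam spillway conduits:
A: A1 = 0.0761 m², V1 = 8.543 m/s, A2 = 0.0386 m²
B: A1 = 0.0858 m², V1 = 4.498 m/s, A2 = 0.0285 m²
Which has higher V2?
V2(A) = 16.84 m/s, V2(B) = 13.54 m/s. Answer: A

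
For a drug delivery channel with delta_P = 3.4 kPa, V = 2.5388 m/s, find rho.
Formula: V = \sqrt{\frac{2 \Delta P}{\rho}}
Substituting knowns: 2.5388 = √(2·(3.4·1000)/rho)
Solving for rho: rho = 2·(3.4·1000)/2.5388² = 1055 kg/m³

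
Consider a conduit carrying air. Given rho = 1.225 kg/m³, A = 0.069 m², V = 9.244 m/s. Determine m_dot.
Formula: \dot{m} = \rho A V
m_dot = 1.225·0.069·9.244 = 0.7813 kg/s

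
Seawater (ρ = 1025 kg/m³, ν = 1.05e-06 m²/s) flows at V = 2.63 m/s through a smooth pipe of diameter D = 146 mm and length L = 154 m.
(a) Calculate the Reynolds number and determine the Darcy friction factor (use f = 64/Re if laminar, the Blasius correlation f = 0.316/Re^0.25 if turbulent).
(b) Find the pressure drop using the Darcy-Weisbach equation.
(a) Re = V·D/ν = 2.63·0.146/1.05e-06 = 365700 → turbulent (Re > 4000); f = 0.316/Re^0.25 = 0.316/365700^0.25 = 0.01285 (Blasius is strictly valid for Re ≲ 1e5; used here as the smooth-pipe estimate the problem specifies)
(b) Darcy-Weisbach: ΔP = f·(L/D)·½ρV²/1000 = 0.01285·(154/0.146)·½·1025·2.63²/1000 = 48.05 kPa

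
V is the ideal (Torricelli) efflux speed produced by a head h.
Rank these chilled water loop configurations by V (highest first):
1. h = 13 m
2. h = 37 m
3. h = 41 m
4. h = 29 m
Case 1: V = 15.97 m/s
Case 2: V = 26.94 m/s
Case 3: V = 28.36 m/s
Case 4: V = 23.85 m/s
Ranking (highest first): 3, 2, 4, 1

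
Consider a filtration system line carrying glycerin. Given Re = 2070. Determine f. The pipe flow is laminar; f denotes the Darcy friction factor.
Formula: f = \frac{64}{Re}
f = 64/2070 = 0.03092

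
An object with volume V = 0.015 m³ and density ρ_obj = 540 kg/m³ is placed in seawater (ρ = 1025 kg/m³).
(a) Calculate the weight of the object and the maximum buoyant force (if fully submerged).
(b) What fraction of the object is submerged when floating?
(a) W=rho_obj*g*V=540*9.81*0.015=79.5 N; F_B(max)=rho*g*V=1025*9.81*0.015=150.8 N
(b) Floating fraction=rho_obj/rho=540/1025=0.527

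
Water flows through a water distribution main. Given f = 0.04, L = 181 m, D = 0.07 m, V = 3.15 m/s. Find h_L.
Formula: h_L = f \frac{L}{D} \frac{V^2}{2g}
h_L = 0.04·(181/0.07)·3.15²/(2·9.81) = 52.31 m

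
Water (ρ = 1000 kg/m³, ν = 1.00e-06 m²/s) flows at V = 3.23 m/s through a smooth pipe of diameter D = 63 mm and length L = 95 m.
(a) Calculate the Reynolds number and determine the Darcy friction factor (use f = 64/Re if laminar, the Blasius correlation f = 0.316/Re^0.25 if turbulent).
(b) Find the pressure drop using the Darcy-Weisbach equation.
(a) Re = V·D/ν = 3.23·0.063/1.00e-06 = 203490 → turbulent (Re > 4000); f = 0.316/Re^0.25 = 0.316/203490^0.25 = 0.014878 (Blasius is strictly valid for Re ≲ 1e5; used here as the smooth-pipe estimate the problem specifies)
(b) Darcy-Weisbach: ΔP = f·(L/D)·½ρV²/1000 = 0.014878·(95/0.063)·½·1000·3.23²/1000 = 117 kPa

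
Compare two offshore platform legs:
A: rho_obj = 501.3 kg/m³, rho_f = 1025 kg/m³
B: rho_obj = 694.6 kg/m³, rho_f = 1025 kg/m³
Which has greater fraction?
fraction(A) = 0.4891, fraction(B) = 0.6777. Answer: B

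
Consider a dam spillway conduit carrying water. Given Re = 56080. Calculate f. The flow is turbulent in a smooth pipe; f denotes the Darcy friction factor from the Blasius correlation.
Formula: f = \frac{0.316}{Re^{0.25}}
f = 0.316/56080^0.25 = 0.02053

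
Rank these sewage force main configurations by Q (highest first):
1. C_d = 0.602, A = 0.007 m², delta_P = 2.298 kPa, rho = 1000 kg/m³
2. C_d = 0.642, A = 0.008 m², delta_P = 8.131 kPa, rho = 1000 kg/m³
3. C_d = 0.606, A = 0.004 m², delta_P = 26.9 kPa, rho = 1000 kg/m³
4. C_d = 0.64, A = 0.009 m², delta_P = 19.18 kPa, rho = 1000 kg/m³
Case 1: Q = 9.034 L/s
Case 2: Q = 20.71 L/s
Case 3: Q = 17.78 L/s
Case 4: Q = 35.67 L/s
Ranking (highest first): 4, 2, 3, 1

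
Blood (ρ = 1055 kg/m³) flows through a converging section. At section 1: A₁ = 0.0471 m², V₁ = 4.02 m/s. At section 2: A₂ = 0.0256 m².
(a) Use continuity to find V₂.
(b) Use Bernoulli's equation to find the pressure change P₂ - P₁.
(a) Continuity: A₁V₁=A₂V₂ -> V₂=A₁V₁/A₂=0.0471*4.02/0.0256=7.40 m/s
(b) Bernoulli: P₂-P₁=0.5*rho*(V₁^2-V₂^2)/1000=0.5*1055*(4.02^2-7.40^2)/1000=-20.36 kPa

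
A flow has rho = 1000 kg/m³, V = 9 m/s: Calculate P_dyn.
Formula: P_{dyn} = \frac{1}{2} \rho V^2
P_dyn = 0.5·1000·9²/1000 = 40.5 kPa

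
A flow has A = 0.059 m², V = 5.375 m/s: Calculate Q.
Formula: Q = A V
Q = 0.059·5.375·1000 = 317.1 L/s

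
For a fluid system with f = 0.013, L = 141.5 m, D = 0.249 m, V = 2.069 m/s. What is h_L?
Formula: h_L = f \frac{L}{D} \frac{V^2}{2g}
h_L = 0.013·(141.5/0.249)·2.069²/(2·9.81) = 1.612 m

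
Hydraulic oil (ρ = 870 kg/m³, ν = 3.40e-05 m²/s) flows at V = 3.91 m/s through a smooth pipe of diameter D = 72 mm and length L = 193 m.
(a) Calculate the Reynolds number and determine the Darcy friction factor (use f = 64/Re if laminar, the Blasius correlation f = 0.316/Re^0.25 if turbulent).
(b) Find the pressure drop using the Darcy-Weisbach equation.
(a) Re = V·D/ν = 3.91·0.072/3.40e-05 = 8280 → turbulent (Re > 4000); f = 0.316/Re^0.25 = 0.316/8280^0.25 = 0.033127
(b) Darcy-Weisbach: ΔP = f·(L/D)·½ρV²/1000 = 0.033127·(193/0.072)·½·870·3.91²/1000 = 590.5 kPa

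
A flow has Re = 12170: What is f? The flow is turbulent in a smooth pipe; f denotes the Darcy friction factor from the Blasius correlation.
Formula: f = \frac{0.316}{Re^{0.25}}
f = 0.316/12170^0.25 = 0.03009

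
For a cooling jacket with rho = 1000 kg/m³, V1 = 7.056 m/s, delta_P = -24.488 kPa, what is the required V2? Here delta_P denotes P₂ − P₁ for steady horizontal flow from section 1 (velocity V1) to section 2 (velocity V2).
Formula: \Delta P = \frac{1}{2} \rho (V_1^2 - V_2^2)
Substituting knowns: -24.488 = 0.5·1000·(7.056² − V2²)/1000
Solving for V2: V2 = √(7.056² − 2·(-24.488·1000)/1000) = 9.938 m/s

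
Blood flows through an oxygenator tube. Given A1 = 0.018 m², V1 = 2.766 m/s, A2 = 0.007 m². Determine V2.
Formula: V_2 = \frac{A_1 V_1}{A_2}
V2 = 0.018·2.766/0.007 = 7.113 m/s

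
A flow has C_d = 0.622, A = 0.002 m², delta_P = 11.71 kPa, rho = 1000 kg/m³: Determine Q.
Formula: Q = C_d A \sqrt{\frac{2 \Delta P}{\rho}}
Q = 0.622·0.002·√(2·(11.71·1000)/1000)·1000 = 6.02 L/s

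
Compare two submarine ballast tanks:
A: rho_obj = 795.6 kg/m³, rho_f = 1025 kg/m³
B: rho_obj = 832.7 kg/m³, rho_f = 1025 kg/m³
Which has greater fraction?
fraction(A) = 0.7762, fraction(B) = 0.8124. Answer: B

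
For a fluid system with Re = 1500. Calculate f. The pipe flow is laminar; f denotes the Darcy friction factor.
Formula: f = \frac{64}{Re}
f = 64/1500 = 0.04267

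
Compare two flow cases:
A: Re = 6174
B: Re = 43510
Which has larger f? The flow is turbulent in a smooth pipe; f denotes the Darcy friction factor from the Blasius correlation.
f(A) = 0.03565, f(B) = 0.02188. Answer: A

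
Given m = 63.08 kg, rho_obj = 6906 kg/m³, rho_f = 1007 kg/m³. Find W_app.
Formula: W_{app} = mg\left(1 - \frac{\rho_f}{\rho_{obj}}\right)
W_app = 63.08·9.81·(1 − 1007/6906) = 528.6 N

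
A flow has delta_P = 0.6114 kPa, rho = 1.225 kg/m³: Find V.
Formula: V = \sqrt{\frac{2 \Delta P}{\rho}}
V = √(2·(0.6114·1000)/1.225) = 31.59 m/s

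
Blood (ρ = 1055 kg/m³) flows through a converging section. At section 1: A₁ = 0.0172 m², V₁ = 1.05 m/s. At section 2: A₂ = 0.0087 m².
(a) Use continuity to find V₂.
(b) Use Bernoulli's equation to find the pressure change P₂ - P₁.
(a) Continuity: A₁V₁=A₂V₂ -> V₂=A₁V₁/A₂=0.0172*1.05/0.0087=2.08 m/s
(b) Bernoulli: P₂-P₁=0.5*rho*(V₁^2-V₂^2)/1000=0.5*1055*(1.05^2-2.08^2)/1000=-1.701 kPa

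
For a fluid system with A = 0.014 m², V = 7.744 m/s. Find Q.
Formula: Q = A V
Q = 0.014·7.744·1000 = 108.4 L/s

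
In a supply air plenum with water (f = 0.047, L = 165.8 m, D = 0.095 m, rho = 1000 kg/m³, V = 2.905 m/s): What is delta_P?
Formula: \Delta P = f \frac{L}{D} \frac{\rho V^2}{2}
delta_P = 0.047·(165.8/0.095)·0.5·1000·2.905²/1000 = 346.1 kPa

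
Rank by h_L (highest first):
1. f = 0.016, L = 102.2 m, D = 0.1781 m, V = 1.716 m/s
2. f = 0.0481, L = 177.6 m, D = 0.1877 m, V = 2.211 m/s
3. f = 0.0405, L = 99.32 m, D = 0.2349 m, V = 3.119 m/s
Case 1: h_L = 1.378 m
Case 2: h_L = 11.34 m
Case 3: h_L = 8.491 m
Ranking (highest first): 2, 3, 1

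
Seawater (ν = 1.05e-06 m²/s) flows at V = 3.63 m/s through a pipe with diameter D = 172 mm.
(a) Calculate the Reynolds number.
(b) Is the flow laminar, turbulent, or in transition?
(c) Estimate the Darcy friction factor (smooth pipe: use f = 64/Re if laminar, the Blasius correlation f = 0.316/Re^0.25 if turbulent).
(a) Re = V·D/ν = 3.63·0.172/1.05e-06 = 594630
(b) Flow regime: turbulent (Re > 4000)
(c) Friction factor: f = 0.316/Re^0.25 = 0.316/594630^0.25 = 0.01138 (Blasius is strictly valid for Re ≲ 1e5; used here as the smooth-pipe estimate the problem specifies)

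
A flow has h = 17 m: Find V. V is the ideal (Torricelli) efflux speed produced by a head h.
Formula: V = \sqrt{2 g h}
V = √(2·9.81·17) = 18.26 m/s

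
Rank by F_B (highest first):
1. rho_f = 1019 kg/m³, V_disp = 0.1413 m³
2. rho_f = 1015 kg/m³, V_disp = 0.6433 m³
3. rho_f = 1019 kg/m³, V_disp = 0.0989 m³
Case 1: F_B = 1412 N
Case 2: F_B = 6405 N
Case 3: F_B = 988.6 N
Ranking (highest first): 2, 1, 3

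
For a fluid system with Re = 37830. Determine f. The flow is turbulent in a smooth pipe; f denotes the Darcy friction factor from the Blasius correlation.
Formula: f = \frac{0.316}{Re^{0.25}}
f = 0.316/37830^0.25 = 0.02266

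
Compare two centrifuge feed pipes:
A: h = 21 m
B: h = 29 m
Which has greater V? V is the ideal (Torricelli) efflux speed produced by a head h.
V(A) = 20.3 m/s, V(B) = 23.85 m/s. Answer: B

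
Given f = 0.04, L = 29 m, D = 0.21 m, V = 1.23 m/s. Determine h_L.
Formula: h_L = f \frac{L}{D} \frac{V^2}{2g}
h_L = 0.04·(29/0.21)·1.23²/(2·9.81) = 0.4259 m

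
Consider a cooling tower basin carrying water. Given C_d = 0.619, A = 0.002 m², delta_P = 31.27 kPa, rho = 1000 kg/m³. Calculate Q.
Formula: Q = C_d A \sqrt{\frac{2 \Delta P}{\rho}}
Q = 0.619·0.002·√(2·(31.27·1000)/1000)·1000 = 9.79 L/s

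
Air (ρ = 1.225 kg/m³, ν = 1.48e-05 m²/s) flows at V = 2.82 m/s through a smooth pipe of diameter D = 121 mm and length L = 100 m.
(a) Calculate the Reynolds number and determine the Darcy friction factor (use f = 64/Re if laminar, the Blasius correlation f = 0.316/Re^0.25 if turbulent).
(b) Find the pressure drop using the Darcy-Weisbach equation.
(a) Re = V·D/ν = 2.82·0.121/1.48e-05 = 23055 → turbulent (Re > 4000); f = 0.316/Re^0.25 = 0.316/23055^0.25 = 0.025645
(b) Darcy-Weisbach: ΔP = f·(L/D)·½ρV²/1000 = 0.025645·(100/0.121)·½·1.225·2.82²/1000 = 0.1032 kPa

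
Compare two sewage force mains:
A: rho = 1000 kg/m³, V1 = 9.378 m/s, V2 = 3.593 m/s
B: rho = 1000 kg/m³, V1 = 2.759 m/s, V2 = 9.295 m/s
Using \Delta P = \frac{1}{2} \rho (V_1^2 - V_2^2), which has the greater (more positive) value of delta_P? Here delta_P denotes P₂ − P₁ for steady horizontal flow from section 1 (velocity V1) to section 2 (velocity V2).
delta_P(A) = 37.52 kPa, delta_P(B) = -39.39 kPa. Answer: A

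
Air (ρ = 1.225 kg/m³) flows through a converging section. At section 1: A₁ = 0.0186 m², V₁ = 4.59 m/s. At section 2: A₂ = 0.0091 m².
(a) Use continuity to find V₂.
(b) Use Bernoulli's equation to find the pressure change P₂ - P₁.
(a) Continuity: A₁V₁=A₂V₂ -> V₂=A₁V₁/A₂=0.0186*4.59/0.0091=9.38 m/s
(b) Bernoulli: P₂-P₁=0.5*rho*(V₁^2-V₂^2)/1000=0.5*1.225*(4.59^2-9.38^2)/1000=-0.04099 kPa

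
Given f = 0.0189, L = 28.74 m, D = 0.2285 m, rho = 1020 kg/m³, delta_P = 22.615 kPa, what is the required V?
Formula: \Delta P = f \frac{L}{D} \frac{\rho V^2}{2}
Substituting knowns: 22.615 = 0.0189·(28.74/0.2285)·0.5·1020·V²/1000
Solving for V: V = √((22.615·1000)/(0.0189·(28.74/0.2285)·0.5·1020)) = 4.319 m/s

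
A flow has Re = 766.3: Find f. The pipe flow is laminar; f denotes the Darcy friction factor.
Formula: f = \frac{64}{Re}
f = 64/766.3 = 0.08352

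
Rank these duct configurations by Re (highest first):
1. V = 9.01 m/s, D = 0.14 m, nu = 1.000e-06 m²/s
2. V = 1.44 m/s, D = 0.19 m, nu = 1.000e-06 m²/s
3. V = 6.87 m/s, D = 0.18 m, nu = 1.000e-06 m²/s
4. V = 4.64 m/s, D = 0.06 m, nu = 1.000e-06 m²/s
Case 1: Re = 1.261e+06
Case 2: Re = 273600
Case 3: Re = 1.237e+06
Case 4: Re = 278400
Ranking (highest first): 1, 3, 4, 2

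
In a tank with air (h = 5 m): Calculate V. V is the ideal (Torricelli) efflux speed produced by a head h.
Formula: V = \sqrt{2 g h}
V = √(2·9.81·5) = 9.905 m/s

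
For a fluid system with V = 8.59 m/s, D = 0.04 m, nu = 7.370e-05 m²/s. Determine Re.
Formula: Re = \frac{V D}{\nu}
Re = 8.59·0.04/7.370e-05 = 4662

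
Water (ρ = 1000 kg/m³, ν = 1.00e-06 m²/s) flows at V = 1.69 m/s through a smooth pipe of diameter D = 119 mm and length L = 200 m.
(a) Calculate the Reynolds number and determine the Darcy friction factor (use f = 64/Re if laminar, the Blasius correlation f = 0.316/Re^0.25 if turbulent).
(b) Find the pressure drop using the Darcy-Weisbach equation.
(a) Re = V·D/ν = 1.69·0.119/1.00e-06 = 201110 → turbulent (Re > 4000); f = 0.316/Re^0.25 = 0.316/201110^0.25 = 0.014922 (Blasius is strictly valid for Re ≲ 1e5; used here as the smooth-pipe estimate the problem specifies)
(b) Darcy-Weisbach: ΔP = f·(L/D)·½ρV²/1000 = 0.014922·(200/0.119)·½·1000·1.69²/1000 = 35.81 kPa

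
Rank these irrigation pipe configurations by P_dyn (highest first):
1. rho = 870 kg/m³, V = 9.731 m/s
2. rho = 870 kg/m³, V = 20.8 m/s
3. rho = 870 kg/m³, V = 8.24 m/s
Case 1: P_dyn = 41.19 kPa
Case 2: P_dyn = 188.2 kPa
Case 3: P_dyn = 29.54 kPa
Ranking (highest first): 2, 1, 3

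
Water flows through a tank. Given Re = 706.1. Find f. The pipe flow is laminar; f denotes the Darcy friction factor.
Formula: f = \frac{64}{Re}
f = 64/706.1 = 0.09064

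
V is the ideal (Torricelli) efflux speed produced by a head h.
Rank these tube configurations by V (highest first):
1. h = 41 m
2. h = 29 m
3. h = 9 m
Case 1: V = 28.36 m/s
Case 2: V = 23.85 m/s
Case 3: V = 13.29 m/s
Ranking (highest first): 1, 2, 3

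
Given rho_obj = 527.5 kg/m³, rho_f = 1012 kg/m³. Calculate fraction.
Formula: f_{sub} = \frac{\rho_{obj}}{\rho_f}
fraction = 527.5/1012 = 0.5212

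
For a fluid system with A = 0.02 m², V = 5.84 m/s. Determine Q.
Formula: Q = A V
Q = 0.02·5.84·1000 = 116.8 L/s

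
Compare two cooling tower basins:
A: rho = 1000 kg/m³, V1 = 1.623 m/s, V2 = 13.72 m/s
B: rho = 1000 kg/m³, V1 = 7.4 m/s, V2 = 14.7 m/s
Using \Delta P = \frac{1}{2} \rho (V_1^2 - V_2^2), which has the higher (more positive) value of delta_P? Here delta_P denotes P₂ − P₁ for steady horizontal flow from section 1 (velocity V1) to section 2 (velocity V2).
delta_P(A) = -92.8 kPa, delta_P(B) = -80.66 kPa. Answer: B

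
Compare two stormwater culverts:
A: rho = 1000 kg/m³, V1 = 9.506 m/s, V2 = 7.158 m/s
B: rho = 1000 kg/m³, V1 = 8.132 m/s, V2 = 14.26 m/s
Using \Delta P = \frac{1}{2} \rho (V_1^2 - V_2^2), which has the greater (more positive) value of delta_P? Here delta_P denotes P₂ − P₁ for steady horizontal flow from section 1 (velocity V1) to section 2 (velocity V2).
delta_P(A) = 19.56 kPa, delta_P(B) = -68.61 kPa. Answer: A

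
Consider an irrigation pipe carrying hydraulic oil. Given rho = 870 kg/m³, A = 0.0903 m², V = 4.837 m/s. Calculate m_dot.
Formula: \dot{m} = \rho A V
m_dot = 870·0.0903·4.837 = 380 kg/s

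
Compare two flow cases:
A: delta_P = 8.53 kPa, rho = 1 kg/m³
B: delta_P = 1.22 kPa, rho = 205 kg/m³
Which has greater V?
V(A) = 130.6 m/s, V(B) = 3.45 m/s. Answer: A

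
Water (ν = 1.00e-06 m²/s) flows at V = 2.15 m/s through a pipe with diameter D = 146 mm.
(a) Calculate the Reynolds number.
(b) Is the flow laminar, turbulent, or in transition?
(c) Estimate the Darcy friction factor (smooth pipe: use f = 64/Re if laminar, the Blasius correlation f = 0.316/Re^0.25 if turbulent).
(a) Re = V·D/ν = 2.15·0.146/1.00e-06 = 313900
(b) Flow regime: turbulent (Re > 4000)
(c) Friction factor: f = 0.316/Re^0.25 = 0.316/313900^0.25 = 0.01335 (Blasius is strictly valid for Re ≲ 1e5; used here as the smooth-pipe estimate the problem specifies)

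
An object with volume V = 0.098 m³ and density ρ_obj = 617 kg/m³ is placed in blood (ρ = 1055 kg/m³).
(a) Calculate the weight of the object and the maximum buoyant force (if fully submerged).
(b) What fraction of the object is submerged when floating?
(a) W=rho_obj*g*V=617*9.81*0.098=593.2 N; F_B(max)=rho*g*V=1055*9.81*0.098=1014.3 N
(b) Floating fraction=rho_obj/rho=617/1055=0.585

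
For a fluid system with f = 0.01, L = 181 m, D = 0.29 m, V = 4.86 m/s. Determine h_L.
Formula: h_L = f \frac{L}{D} \frac{V^2}{2g}
h_L = 0.01·(181/0.29)·4.86²/(2·9.81) = 7.514 m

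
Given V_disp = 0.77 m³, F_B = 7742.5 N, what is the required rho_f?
Formula: F_B = \rho_f g V_{disp}
Substituting knowns: 7742.5 = rho_f·9.81·0.77
Solving for rho_f: rho_f = 7742.5/(9.81·0.77) = 1025 kg/m³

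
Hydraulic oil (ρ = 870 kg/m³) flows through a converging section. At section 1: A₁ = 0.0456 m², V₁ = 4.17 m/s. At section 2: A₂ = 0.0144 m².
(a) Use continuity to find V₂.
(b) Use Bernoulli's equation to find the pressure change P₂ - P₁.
(a) Continuity: A₁V₁=A₂V₂ -> V₂=A₁V₁/A₂=0.0456*4.17/0.0144=13.21 m/s
(b) Bernoulli: P₂-P₁=0.5*rho*(V₁^2-V₂^2)/1000=0.5*870*(4.17^2-13.21^2)/1000=-68.35 kPa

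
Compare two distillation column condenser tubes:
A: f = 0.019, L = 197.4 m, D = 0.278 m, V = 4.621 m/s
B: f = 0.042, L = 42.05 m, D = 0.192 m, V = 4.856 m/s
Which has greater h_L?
h_L(A) = 14.68 m, h_L(B) = 11.06 m. Answer: A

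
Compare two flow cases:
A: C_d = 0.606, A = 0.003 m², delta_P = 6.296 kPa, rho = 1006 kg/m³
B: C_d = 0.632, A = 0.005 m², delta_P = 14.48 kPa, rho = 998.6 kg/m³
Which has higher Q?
Q(A) = 6.432 L/s, Q(B) = 17.02 L/s. Answer: B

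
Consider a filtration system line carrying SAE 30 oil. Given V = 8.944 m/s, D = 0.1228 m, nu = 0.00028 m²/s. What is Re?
Formula: Re = \frac{V D}{\nu}
Re = 8.944·0.1228/0.00028 = 3923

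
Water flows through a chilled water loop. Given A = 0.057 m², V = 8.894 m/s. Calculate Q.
Formula: Q = A V
Q = 0.057·8.894·1000 = 507 L/s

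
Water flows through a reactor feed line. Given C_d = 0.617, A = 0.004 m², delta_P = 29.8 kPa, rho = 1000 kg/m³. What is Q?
Formula: Q = C_d A \sqrt{\frac{2 \Delta P}{\rho}}
Q = 0.617·0.004·√(2·(29.8·1000)/1000)·1000 = 19.05 L/s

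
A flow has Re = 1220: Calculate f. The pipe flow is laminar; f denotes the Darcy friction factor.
Formula: f = \frac{64}{Re}
f = 64/1220 = 0.05246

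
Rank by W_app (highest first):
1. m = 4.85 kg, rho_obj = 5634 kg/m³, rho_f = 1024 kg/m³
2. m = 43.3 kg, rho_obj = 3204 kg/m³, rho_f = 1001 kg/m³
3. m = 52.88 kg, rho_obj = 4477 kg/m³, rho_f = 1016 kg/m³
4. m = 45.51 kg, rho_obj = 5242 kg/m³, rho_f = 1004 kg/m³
Case 1: W_app = 38.93 N
Case 2: W_app = 292.1 N
Case 3: W_app = 401 N
Case 4: W_app = 360.9 N
Ranking (highest first): 3, 4, 2, 1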